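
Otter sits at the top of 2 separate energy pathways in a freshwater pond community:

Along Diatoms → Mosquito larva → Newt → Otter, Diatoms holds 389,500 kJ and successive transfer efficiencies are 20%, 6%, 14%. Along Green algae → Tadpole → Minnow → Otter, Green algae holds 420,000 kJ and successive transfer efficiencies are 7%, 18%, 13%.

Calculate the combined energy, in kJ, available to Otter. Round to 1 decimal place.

Via Diatoms: 389500 × 0.2 × 0.06 × 0.14 = 654.36 kJ
Via Green algae: 420000 × 0.07 × 0.18 × 0.13 = 687.96 kJ
Total at Otter: 654.36 + 687.96 = 1342.32 kJ

1342.3 kJ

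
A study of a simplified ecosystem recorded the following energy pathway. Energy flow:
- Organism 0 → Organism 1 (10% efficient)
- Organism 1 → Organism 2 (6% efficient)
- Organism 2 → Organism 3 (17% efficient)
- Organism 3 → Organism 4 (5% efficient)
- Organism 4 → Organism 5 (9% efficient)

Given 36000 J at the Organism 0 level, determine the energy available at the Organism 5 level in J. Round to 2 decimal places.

0.17 J

Organism 1: 36000 × 0.1 = 3600 J
Organism 2: 3600 × 0.06 = 216 J
Organism 3: 216 × 0.17 = 36.72 J
Organism 4: 36.72 × 0.05 = 1.836 J
Organism 5: 1.836 × 0.09 = 0.16524 J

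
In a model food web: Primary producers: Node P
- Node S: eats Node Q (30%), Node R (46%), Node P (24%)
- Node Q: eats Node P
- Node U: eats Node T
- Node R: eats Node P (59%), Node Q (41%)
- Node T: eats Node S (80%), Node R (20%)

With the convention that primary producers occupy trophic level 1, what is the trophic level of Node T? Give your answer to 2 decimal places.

3.84

Node Q: 1 + 1 = 2
Node R: 1 + (0.59×1 + 0.41×2) = 2.41
Node S: 1 + (0.3×2 + 0.46×2.41 + 0.24×1) = 2.9486
Node T: 1 + (0.8×2.9486 + 0.2×2.41) = 3.84088
Node U: 1 + 3.84088 = 4.84088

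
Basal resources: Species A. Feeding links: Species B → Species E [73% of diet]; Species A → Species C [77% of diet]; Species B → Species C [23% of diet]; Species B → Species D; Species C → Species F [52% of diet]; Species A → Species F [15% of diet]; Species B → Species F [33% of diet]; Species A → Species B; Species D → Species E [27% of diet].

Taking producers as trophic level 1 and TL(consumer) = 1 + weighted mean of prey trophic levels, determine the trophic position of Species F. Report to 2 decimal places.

Species B: 1 + 1 = 2
Species C: 1 + (0.23×2 + 0.77×1) = 2.23
Species D: 1 + 2 = 3
Species E: 1 + (0.73×2 + 0.27×3) = 3.27
Species F: 1 + (0.52×2.23 + 0.33×2 + 0.15×1) = 2.9696

2.97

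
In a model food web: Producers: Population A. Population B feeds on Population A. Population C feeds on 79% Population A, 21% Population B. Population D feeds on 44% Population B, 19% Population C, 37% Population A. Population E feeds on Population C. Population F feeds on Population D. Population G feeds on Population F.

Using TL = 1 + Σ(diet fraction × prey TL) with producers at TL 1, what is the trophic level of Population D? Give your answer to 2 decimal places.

Population B: 1 + 1 = 2
Population C: 1 + (0.79×1 + 0.21×2) = 2.21
Population D: 1 + (0.44×2 + 0.19×2.21 + 0.37×1) = 2.6699
Population E: 1 + 2.21 = 3.21
Population F: 1 + 2.6699 = 3.6699
Population G: 1 + 3.6699 = 4.6699

2.67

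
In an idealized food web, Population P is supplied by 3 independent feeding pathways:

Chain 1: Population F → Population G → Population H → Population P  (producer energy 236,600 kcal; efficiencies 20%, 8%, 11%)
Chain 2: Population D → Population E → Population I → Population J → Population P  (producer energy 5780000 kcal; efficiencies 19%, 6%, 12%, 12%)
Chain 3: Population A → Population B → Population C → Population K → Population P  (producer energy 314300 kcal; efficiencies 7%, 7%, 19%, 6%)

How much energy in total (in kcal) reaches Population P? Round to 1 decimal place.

Chain 1: 236600 × 0.2 × 0.08 × 0.11 = 416.416 kcal
Chain 2: 5780000 × 0.19 × 0.06 × 0.12 × 0.12 = 948.8448 kcal
Chain 3: 314300 × 0.07 × 0.07 × 0.19 × 0.06 = 17.556798 kcal
Total at Population P: 416.416 + 948.8448 + 17.556798 = 1382.817598 kcal

1382.8 kcal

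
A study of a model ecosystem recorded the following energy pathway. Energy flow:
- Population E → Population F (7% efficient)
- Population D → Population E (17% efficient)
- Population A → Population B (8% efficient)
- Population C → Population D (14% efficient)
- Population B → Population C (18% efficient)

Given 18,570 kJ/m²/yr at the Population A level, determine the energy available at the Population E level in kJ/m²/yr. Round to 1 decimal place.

6.4 kJ/m²/yr

Population B: 18570 × 0.08 = 1485.6 kJ/m²/yr
Population C: 1485.6 × 0.18 = 267.408 kJ/m²/yr
Population D: 267.408 × 0.14 = 37.43712 kJ/m²/yr
Population E: 37.43712 × 0.17 = 6.3643104 kJ/m²/yr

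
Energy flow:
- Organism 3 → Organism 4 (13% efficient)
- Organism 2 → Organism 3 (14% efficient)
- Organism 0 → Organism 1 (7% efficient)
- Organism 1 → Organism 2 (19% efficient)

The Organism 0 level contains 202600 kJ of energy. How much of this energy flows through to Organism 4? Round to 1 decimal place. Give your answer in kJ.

Organism 1: 202600 × 0.07 = 14182 kJ
Organism 2: 14182 × 0.19 = 2694.58 kJ
Organism 3: 2694.58 × 0.14 = 377.2412 kJ
Organism 4: 377.2412 × 0.13 = 49.041356 kJ

49.0 kJ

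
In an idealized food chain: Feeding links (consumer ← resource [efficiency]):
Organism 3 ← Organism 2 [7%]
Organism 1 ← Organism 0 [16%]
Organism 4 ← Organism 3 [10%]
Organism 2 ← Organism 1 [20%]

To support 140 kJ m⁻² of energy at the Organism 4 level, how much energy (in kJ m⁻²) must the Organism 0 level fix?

Cumulative transfer efficiency: 0.16 × 0.2 × 0.07 × 0.1 = 0.000224
Organism 0 energy = 140 / 0.000224 = 625000 kJ m⁻²

625000 kJ m⁻²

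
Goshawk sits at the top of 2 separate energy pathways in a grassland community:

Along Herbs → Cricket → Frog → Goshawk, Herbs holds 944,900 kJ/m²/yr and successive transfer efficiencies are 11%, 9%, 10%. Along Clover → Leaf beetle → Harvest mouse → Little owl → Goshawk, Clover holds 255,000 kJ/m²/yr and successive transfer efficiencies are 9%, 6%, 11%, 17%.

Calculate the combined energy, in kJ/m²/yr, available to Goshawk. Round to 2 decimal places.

961.20 kJ/m²/yr

Via Herbs: 944900 × 0.11 × 0.09 × 0.1 = 935.451 kJ/m²/yr
Via Clover: 255000 × 0.09 × 0.06 × 0.11 × 0.17 = 25.7499 kJ/m²/yr
Total at Goshawk: 935.451 + 25.7499 = 961.2009 kJ/m²/yr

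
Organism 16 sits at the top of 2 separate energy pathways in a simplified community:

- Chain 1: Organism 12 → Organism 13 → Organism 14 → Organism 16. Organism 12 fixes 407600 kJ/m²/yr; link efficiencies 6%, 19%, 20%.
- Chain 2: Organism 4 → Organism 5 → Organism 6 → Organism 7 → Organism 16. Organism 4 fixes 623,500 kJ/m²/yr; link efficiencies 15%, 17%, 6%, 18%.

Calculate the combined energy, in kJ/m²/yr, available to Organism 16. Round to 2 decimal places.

1101.04 kJ/m²/yr

Chain 1: 407600 × 0.06 × 0.19 × 0.2 = 929.328 kJ/m²/yr
Chain 2: 623500 × 0.15 × 0.17 × 0.06 × 0.18 = 171.7119 kJ/m²/yr
Total at Organism 16: 929.328 + 171.7119 = 1101.0399 kJ/m²/yr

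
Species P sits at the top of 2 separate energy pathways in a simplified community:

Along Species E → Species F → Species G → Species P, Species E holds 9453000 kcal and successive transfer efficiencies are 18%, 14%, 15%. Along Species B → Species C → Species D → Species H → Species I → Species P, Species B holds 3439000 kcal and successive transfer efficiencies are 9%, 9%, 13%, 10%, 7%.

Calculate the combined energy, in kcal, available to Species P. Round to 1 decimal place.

35757.7 kcal

Via Species E: 9453000 × 0.18 × 0.14 × 0.15 = 35732.34 kcal
Via Species B: 3439000 × 0.09 × 0.09 × 0.13 × 0.1 × 0.07 = 25.348869 kcal
Total at Species P: 35732.34 + 25.348869 = 35757.688869 kcal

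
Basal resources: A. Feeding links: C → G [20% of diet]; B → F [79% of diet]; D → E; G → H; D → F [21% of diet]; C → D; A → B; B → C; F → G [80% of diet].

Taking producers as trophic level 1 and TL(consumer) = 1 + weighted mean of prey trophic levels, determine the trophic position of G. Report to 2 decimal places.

4.34

B: 1 + 1 = 2
C: 1 + 2 = 3
D: 1 + 3 = 4
E: 1 + 4 = 5
F: 1 + (0.79×2 + 0.21×4) = 3.42
G: 1 + (0.2×3 + 0.8×3.42) = 4.336
H: 1 + 4.336 = 5.336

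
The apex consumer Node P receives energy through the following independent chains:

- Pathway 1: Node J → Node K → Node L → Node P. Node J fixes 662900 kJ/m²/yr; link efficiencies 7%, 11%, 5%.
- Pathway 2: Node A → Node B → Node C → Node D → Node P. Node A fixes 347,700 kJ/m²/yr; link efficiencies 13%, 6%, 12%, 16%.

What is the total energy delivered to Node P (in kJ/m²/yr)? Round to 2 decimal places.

307.29 kJ/m²/yr

Pathway 1: 662900 × 0.07 × 0.11 × 0.05 = 255.2165 kJ/m²/yr
Pathway 2: 347700 × 0.13 × 0.06 × 0.12 × 0.16 = 52.071552 kJ/m²/yr
Total at Node P: 255.2165 + 52.071552 = 307.288052 kJ/m²/yr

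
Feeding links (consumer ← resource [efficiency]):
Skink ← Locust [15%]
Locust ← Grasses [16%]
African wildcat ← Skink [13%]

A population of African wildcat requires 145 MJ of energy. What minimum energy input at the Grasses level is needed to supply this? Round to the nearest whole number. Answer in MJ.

Cumulative transfer efficiency: 0.16 × 0.15 × 0.13 = 0.00312
Grasses energy = 145 / 0.00312 = 46474 MJ

46474 MJ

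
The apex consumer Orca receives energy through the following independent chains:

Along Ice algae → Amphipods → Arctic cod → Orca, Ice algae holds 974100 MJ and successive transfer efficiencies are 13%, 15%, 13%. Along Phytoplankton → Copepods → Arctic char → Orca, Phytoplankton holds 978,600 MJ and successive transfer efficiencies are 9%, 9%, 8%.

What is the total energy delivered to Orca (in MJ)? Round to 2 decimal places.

3103.48 MJ

Via Ice algae: 974100 × 0.13 × 0.15 × 0.13 = 2469.3435 MJ
Via Phytoplankton: 978600 × 0.09 × 0.09 × 0.08 = 634.1328 MJ
Total at Orca: 2469.3435 + 634.1328 = 3103.4763 MJ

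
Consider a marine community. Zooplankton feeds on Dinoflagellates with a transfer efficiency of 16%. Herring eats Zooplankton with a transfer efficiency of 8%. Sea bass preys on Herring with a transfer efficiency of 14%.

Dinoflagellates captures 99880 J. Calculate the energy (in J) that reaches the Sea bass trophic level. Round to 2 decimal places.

Zooplankton: 99880 × 0.16 = 15980.8 J
Herring: 15980.8 × 0.08 = 1278.464 J
Sea bass: 1278.464 × 0.14 = 178.98496 J

178.98 J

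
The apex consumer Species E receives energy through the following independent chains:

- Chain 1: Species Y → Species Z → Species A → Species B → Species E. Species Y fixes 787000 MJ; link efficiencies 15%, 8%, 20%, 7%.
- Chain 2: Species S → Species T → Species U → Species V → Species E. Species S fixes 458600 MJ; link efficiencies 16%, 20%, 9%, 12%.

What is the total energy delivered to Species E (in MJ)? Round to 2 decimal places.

290.71 MJ

Chain 1: 787000 × 0.15 × 0.08 × 0.2 × 0.07 = 132.216 MJ
Chain 2: 458600 × 0.16 × 0.2 × 0.09 × 0.12 = 158.49216 MJ
Total at Species E: 132.216 + 158.49216 = 290.70816 MJ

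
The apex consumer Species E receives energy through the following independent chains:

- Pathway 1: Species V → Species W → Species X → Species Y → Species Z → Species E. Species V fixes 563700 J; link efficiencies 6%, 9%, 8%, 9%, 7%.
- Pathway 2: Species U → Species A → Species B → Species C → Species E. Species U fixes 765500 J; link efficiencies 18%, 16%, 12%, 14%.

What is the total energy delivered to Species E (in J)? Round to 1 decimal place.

Pathway 1: 563700 × 0.06 × 0.09 × 0.08 × 0.09 × 0.07 = 1.53416592 J
Pathway 2: 765500 × 0.18 × 0.16 × 0.12 × 0.14 = 370.37952 J
Total at Species E: 1.53416592 + 370.37952 = 371.91368592 J

371.9 J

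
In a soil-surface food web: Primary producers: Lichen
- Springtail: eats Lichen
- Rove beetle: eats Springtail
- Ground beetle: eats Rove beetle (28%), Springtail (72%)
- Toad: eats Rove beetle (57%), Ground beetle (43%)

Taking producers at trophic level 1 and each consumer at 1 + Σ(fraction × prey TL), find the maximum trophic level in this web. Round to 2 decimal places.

4.12

Springtail: 1 + 1 = 2
Rove beetle: 1 + 2 = 3
Ground beetle: 1 + (0.28×3 + 0.72×2) = 3.28
Toad: 1 + (0.57×3 + 0.43×3.28) = 4.1204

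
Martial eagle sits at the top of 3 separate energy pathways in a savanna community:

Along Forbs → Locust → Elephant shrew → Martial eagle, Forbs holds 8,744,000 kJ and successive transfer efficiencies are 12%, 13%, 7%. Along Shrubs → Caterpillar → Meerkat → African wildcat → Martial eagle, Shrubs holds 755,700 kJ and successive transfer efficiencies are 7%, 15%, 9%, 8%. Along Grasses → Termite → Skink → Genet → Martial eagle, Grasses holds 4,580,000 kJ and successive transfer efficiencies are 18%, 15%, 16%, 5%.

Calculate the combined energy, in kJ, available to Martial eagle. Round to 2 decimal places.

Via Forbs: 8744000 × 0.12 × 0.13 × 0.07 = 9548.448 kJ
Via Shrubs: 755700 × 0.07 × 0.15 × 0.09 × 0.08 = 57.13092 kJ
Via Grasses: 4580000 × 0.18 × 0.15 × 0.16 × 0.05 = 989.28 kJ
Total at Martial eagle: 9548.448 + 57.13092 + 989.28 = 10594.85892 kJ

10594.86 kJ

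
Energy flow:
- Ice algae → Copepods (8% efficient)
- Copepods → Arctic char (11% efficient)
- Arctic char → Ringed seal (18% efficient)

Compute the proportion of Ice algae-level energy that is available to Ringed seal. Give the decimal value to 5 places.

0.00158

Product of link efficiencies: 0.08 × 0.11 × 0.18 = 0.001584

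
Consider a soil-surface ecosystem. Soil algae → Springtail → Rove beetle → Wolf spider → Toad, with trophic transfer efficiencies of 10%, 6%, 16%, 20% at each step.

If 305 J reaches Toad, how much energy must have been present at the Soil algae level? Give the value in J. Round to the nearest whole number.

1588542 J

Cumulative transfer efficiency: 0.1 × 0.06 × 0.16 × 0.2 = 0.000192
Soil algae energy = 305 / 0.000192 = 1588542 J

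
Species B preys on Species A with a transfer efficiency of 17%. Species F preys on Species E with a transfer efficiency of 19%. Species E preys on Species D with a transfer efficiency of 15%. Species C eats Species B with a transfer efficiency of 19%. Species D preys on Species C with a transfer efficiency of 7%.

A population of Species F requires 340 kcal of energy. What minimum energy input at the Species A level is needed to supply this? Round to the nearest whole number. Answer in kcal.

Cumulative transfer efficiency: 0.17 × 0.19 × 0.07 × 0.15 × 0.19 = 0.0000644385
Species A energy = 340 / 0.0000644385 = 5276349 kcal

5276349 kcal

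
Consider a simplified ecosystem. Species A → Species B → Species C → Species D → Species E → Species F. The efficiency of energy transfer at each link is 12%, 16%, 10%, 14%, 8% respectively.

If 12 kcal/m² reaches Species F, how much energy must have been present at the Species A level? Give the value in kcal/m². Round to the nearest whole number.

558036 kcal/m²

Cumulative transfer efficiency: 0.12 × 0.16 × 0.1 × 0.14 × 0.08 = 0.000021504
Species A energy = 12 / 0.000021504 = 558036 kcal/m²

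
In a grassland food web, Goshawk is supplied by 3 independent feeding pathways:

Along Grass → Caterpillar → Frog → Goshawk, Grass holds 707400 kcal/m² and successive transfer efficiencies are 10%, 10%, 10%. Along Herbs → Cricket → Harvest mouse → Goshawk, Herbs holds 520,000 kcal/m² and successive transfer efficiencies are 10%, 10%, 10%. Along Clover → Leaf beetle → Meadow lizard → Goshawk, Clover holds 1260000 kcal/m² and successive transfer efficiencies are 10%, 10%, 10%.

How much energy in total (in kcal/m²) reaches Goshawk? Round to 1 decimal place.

2487.4 kcal/m²

Via Grass: 707400 × 0.1 × 0.1 × 0.1 = 707.4 kcal/m²
Via Herbs: 520000 × 0.1 × 0.1 × 0.1 = 520 kcal/m²
Via Clover: 1260000 × 0.1 × 0.1 × 0.1 = 1260 kcal/m²
Total at Goshawk: 707.4 + 520 + 1260 = 2487.4 kcal/m²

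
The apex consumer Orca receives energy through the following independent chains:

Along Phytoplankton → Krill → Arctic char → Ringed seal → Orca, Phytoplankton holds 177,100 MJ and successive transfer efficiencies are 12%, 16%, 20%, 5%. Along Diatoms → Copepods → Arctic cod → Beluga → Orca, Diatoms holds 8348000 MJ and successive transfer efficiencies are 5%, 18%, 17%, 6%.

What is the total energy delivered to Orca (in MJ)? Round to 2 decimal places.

800.35 MJ

Via Phytoplankton: 177100 × 0.12 × 0.16 × 0.2 × 0.05 = 34.0032 MJ
Via Diatoms: 8348000 × 0.05 × 0.18 × 0.17 × 0.06 = 766.3464 MJ
Total at Orca: 34.0032 + 766.3464 = 800.3496 MJ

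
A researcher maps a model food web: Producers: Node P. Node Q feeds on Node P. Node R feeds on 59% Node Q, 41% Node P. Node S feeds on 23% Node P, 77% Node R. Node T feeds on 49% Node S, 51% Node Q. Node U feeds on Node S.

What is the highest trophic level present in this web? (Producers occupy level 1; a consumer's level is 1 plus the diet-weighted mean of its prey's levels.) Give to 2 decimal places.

Node Q: 1 + 1 = 2
Node R: 1 + (0.59×2 + 0.41×1) = 2.59
Node S: 1 + (0.23×1 + 0.77×2.59) = 3.2243
Node T: 1 + (0.49×3.2243 + 0.51×2) = 3.599907
Node U: 1 + 3.2243 = 4.2243

4.22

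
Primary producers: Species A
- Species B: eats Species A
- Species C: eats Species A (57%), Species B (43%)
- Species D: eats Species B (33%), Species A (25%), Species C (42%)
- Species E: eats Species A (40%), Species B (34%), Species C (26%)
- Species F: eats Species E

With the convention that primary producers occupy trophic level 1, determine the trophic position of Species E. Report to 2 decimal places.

Species B: 1 + 1 = 2
Species C: 1 + (0.57×1 + 0.43×2) = 2.43
Species D: 1 + (0.33×2 + 0.25×1 + 0.42×2.43) = 2.9306
Species E: 1 + (0.4×1 + 0.34×2 + 0.26×2.43) = 2.7118
Species F: 1 + 2.7118 = 3.7118

2.71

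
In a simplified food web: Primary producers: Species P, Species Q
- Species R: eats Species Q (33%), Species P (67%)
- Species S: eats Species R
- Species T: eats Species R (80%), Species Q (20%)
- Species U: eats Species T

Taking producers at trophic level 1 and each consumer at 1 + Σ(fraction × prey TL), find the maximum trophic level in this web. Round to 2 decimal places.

3.80

Species R: 1 + (0.33×1 + 0.67×1) = 2
Species S: 1 + 2 = 3
Species T: 1 + (0.8×2 + 0.2×1) = 2.8
Species U: 1 + 2.8 = 3.8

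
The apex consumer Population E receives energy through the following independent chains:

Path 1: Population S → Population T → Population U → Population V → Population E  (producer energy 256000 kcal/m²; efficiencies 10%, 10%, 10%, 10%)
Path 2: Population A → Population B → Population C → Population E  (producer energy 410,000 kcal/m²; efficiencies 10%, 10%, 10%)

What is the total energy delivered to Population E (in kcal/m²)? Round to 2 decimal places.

Path 1: 256000 × 0.1 × 0.1 × 0.1 × 0.1 = 25.6 kcal/m²
Path 2: 410000 × 0.1 × 0.1 × 0.1 = 410 kcal/m²
Total at Population E: 25.6 + 410 = 435.6 kcal/m²

435.60 kcal/m²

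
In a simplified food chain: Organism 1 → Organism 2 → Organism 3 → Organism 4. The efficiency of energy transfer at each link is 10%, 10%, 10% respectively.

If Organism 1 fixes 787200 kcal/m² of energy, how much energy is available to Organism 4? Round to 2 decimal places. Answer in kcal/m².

Organism 2: 787200 × 0.1 = 78720 kcal/m²
Organism 3: 78720 × 0.1 = 7872 kcal/m²
Organism 4: 7872 × 0.1 = 787.2 kcal/m²

787.20 kcal/m²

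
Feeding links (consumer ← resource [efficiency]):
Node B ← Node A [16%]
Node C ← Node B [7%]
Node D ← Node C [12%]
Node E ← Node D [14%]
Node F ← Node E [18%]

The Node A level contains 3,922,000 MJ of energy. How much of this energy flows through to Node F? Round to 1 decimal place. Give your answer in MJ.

132.8 MJ

Node B: 3922000 × 0.16 = 627520 MJ
Node C: 627520 × 0.07 = 43926.4 MJ
Node D: 43926.4 × 0.12 = 5271.168 MJ
Node E: 5271.168 × 0.14 = 737.96352 MJ
Node F: 737.96352 × 0.18 = 132.8334336 MJ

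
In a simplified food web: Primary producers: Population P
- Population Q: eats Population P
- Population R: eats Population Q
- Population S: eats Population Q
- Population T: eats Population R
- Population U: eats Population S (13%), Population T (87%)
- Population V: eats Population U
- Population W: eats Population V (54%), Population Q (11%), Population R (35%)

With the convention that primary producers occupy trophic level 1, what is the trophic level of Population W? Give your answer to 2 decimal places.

Population Q: 1 + 1 = 2
Population R: 1 + 2 = 3
Population S: 1 + 2 = 3
Population T: 1 + 3 = 4
Population U: 1 + (0.13×3 + 0.87×4) = 4.87
Population V: 1 + 4.87 = 5.87
Population W: 1 + (0.54×5.87 + 0.11×2 + 0.35×3) = 5.4398

5.44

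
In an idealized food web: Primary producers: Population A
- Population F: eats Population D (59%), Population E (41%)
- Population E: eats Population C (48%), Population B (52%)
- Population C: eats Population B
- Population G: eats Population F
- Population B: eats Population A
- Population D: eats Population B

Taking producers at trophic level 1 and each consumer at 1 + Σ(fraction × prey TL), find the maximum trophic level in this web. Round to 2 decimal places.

5.20

Population B: 1 + 1 = 2
Population C: 1 + 2 = 3
Population D: 1 + 2 = 3
Population E: 1 + (0.48×3 + 0.52×2) = 3.48
Population F: 1 + (0.59×3 + 0.41×3.48) = 4.1968
Population G: 1 + 4.1968 = 5.1968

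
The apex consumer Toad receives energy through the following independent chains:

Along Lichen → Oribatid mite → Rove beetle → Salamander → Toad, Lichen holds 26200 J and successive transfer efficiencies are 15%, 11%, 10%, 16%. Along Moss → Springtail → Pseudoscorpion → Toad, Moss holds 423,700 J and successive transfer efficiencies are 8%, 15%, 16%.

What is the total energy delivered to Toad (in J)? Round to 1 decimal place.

Via Lichen: 26200 × 0.15 × 0.11 × 0.1 × 0.16 = 6.9168 J
Via Moss: 423700 × 0.08 × 0.15 × 0.16 = 813.504 J
Total at Toad: 6.9168 + 813.504 = 820.4208 J

820.4 J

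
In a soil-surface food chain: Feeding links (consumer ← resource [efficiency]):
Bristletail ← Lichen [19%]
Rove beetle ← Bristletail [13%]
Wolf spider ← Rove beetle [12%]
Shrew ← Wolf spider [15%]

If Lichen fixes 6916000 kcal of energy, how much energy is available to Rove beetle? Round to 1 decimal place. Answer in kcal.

170825.2 kcal

Bristletail: 6916000 × 0.19 = 1314040 kcal
Rove beetle: 1314040 × 0.13 = 170825.2 kcal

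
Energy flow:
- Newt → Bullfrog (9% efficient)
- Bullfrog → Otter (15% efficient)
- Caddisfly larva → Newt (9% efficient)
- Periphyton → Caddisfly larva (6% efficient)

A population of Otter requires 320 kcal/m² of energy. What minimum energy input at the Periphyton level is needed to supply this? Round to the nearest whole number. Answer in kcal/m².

Cumulative transfer efficiency: 0.06 × 0.09 × 0.09 × 0.15 = 0.0000729
Periphyton energy = 320 / 0.0000729 = 4389575 kcal/m²

4389575 kcal/m²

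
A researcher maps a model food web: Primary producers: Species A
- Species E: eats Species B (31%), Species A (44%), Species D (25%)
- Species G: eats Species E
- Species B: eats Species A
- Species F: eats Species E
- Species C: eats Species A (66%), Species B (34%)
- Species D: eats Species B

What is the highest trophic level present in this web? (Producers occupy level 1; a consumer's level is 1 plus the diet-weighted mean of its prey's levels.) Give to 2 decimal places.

Species B: 1 + 1 = 2
Species C: 1 + (0.66×1 + 0.34×2) = 2.34
Species D: 1 + 2 = 3
Species E: 1 + (0.31×2 + 0.44×1 + 0.25×3) = 2.81
Species F: 1 + 2.81 = 3.81
Species G: 1 + 2.81 = 3.81

3.81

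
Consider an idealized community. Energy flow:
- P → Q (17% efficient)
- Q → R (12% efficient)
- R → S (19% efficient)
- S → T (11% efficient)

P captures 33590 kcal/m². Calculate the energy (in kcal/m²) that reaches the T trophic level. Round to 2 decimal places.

14.32 kcal/m²

Q: 33590 × 0.17 = 5710.3 kcal/m²
R: 5710.3 × 0.12 = 685.236 kcal/m²
S: 685.236 × 0.19 = 130.19484 kcal/m²
T: 130.19484 × 0.11 = 14.3214324 kcal/m²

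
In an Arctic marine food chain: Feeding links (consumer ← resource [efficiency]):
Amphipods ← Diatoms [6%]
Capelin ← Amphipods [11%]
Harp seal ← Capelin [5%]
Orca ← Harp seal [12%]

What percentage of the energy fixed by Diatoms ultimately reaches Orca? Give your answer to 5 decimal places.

0.00396%

Product of link efficiencies: 0.06 × 0.11 × 0.05 × 0.12 = 0.0000396
As a percentage: 0.0000396 × 100 = 0.00396%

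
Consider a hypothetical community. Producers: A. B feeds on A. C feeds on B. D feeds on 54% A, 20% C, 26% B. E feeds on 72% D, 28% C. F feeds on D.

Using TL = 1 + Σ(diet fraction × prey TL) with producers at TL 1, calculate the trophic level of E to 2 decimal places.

B: 1 + 1 = 2
C: 1 + 2 = 3
D: 1 + (0.54×1 + 0.2×3 + 0.26×2) = 2.66
E: 1 + (0.72×2.66 + 0.28×3) = 3.7552
F: 1 + 2.66 = 3.66

3.76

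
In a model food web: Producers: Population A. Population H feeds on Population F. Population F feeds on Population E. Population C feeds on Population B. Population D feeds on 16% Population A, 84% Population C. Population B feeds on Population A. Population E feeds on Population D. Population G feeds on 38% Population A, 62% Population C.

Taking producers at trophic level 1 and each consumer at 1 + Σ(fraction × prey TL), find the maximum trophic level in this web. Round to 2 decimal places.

6.68

Population B: 1 + 1 = 2
Population C: 1 + 2 = 3
Population D: 1 + (0.16×1 + 0.84×3) = 3.68
Population E: 1 + 3.68 = 4.68
Population F: 1 + 4.68 = 5.68
Population G: 1 + (0.38×1 + 0.62×3) = 3.24
Population H: 1 + 5.68 = 6.68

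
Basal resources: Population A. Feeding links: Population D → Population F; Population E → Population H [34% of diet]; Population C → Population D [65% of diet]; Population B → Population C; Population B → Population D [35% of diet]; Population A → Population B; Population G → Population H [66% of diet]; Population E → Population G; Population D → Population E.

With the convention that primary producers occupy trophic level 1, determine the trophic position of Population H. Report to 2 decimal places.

6.31

Population B: 1 + 1 = 2
Population C: 1 + 2 = 3
Population D: 1 + (0.35×2 + 0.65×3) = 3.65
Population E: 1 + 3.65 = 4.65
Population F: 1 + 3.65 = 4.65
Population G: 1 + 4.65 = 5.65
Population H: 1 + (0.34×4.65 + 0.66×5.65) = 6.31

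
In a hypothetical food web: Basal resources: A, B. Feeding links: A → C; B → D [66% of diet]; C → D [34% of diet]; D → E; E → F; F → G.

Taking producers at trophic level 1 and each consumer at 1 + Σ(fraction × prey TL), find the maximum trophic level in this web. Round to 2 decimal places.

5.34

C: 1 + 1 = 2
D: 1 + (0.66×1 + 0.34×2) = 2.34
E: 1 + 2.34 = 3.34
F: 1 + 3.34 = 4.34
G: 1 + 4.34 = 5.34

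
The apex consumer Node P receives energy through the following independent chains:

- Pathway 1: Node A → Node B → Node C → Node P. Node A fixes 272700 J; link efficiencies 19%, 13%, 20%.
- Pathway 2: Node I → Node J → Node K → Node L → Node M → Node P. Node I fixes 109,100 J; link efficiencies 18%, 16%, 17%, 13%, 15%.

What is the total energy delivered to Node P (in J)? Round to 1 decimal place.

1357.6 J

Pathway 1: 272700 × 0.19 × 0.13 × 0.2 = 1347.138 J
Pathway 2: 109100 × 0.18 × 0.16 × 0.17 × 0.13 × 0.15 = 10.4159952 J
Total at Node P: 1347.138 + 10.4159952 = 1357.5539952 J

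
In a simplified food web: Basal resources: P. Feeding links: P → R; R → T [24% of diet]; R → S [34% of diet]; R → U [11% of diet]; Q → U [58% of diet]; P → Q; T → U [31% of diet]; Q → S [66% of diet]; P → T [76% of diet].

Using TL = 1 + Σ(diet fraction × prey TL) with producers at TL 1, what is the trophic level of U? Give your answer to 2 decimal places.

3.07

Q: 1 + 1 = 2
R: 1 + 1 = 2
S: 1 + (0.34×2 + 0.66×2) = 3
T: 1 + (0.24×2 + 0.76×1) = 2.24
U: 1 + (0.31×2.24 + 0.58×2 + 0.11×2) = 3.0744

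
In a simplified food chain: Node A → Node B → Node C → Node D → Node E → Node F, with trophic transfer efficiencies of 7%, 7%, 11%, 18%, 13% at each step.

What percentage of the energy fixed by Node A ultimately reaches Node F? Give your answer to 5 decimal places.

0.00126%

Product of link efficiencies: 0.07 × 0.07 × 0.11 × 0.18 × 0.13 = 0.0000126126
As a percentage: 0.0000126126 × 100 = 0.00126%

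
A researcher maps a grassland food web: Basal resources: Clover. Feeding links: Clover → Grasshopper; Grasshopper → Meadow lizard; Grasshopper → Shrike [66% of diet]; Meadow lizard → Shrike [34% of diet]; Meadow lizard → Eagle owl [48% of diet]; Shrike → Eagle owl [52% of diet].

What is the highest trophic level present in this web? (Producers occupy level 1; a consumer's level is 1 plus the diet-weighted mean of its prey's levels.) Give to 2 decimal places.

4.18

Grasshopper: 1 + 1 = 2
Meadow lizard: 1 + 2 = 3
Shrike: 1 + (0.66×2 + 0.34×3) = 3.34
Eagle owl: 1 + (0.48×3 + 0.52×3.34) = 4.1768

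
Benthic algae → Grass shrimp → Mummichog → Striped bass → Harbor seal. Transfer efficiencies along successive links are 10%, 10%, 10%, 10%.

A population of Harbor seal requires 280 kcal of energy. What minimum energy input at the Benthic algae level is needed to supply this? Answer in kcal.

Cumulative transfer efficiency: 0.1 × 0.1 × 0.1 × 0.1 = 0.0001
Benthic algae energy = 280 / 0.0001 = 2800000 kcal

2800000 kcal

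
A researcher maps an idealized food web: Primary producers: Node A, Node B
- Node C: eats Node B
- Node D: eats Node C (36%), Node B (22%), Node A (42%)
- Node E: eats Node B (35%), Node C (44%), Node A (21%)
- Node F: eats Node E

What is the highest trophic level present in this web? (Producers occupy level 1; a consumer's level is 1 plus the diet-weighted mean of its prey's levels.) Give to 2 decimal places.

3.44

Node C: 1 + 1 = 2
Node D: 1 + (0.36×2 + 0.22×1 + 0.42×1) = 2.36
Node E: 1 + (0.35×1 + 0.44×2 + 0.21×1) = 2.44
Node F: 1 + 2.44 = 3.44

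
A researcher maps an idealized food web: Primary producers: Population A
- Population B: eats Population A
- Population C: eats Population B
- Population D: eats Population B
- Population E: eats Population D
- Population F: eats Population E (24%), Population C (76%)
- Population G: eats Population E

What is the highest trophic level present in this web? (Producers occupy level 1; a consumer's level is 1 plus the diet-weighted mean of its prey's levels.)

5

Population B: 1 + 1 = 2
Population C: 1 + 2 = 3
Population D: 1 + 2 = 3
Population E: 1 + 3 = 4
Population F: 1 + (0.24×4 + 0.76×3) = 4.24
Population G: 1 + 4 = 5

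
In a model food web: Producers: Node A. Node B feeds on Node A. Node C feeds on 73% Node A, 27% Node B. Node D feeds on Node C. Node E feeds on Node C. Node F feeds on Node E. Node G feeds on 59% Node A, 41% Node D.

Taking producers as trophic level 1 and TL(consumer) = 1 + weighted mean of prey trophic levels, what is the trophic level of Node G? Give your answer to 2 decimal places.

Node B: 1 + 1 = 2
Node C: 1 + (0.73×1 + 0.27×2) = 2.27
Node D: 1 + 2.27 = 3.27
Node E: 1 + 2.27 = 3.27
Node F: 1 + 3.27 = 4.27
Node G: 1 + (0.59×1 + 0.41×3.27) = 2.9307

2.93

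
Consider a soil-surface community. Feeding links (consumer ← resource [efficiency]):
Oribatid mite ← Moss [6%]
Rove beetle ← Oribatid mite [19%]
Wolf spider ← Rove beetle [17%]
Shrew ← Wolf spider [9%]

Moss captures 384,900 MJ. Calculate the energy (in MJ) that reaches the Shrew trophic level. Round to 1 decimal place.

67.1 MJ

Oribatid mite: 384900 × 0.06 = 23094 MJ
Rove beetle: 23094 × 0.19 = 4387.86 MJ
Wolf spider: 4387.86 × 0.17 = 745.9362 MJ
Shrew: 745.9362 × 0.09 = 67.134258 MJ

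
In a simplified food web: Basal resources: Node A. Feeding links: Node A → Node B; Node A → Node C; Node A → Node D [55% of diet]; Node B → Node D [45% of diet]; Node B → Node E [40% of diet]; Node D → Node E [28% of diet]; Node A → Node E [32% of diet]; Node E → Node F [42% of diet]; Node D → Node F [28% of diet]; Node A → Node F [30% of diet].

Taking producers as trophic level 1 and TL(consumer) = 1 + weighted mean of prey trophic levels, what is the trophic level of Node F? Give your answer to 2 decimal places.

3.16

Node B: 1 + 1 = 2
Node C: 1 + 1 = 2
Node D: 1 + (0.55×1 + 0.45×2) = 2.45
Node E: 1 + (0.4×2 + 0.28×2.45 + 0.32×1) = 2.806
Node F: 1 + (0.42×2.806 + 0.28×2.45 + 0.3×1) = 3.16452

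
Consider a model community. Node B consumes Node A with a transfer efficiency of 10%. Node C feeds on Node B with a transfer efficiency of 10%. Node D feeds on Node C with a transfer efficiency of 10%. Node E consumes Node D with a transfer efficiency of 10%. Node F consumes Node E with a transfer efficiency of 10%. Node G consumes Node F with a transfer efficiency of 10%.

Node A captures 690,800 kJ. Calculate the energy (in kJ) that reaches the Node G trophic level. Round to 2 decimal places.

Node B: 690800 × 0.1 = 69080 kJ
Node C: 69080 × 0.1 = 6908 kJ
Node D: 6908 × 0.1 = 690.8 kJ
Node E: 690.8 × 0.1 = 69.08 kJ
Node F: 69.08 × 0.1 = 6.908 kJ
Node G: 6.908 × 0.1 = 0.6908 kJ

0.69 kJ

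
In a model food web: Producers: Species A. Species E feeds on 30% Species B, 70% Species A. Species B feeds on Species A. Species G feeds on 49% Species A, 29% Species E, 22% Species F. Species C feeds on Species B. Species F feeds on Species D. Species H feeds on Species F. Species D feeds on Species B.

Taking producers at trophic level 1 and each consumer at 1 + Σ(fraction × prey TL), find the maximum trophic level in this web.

Species B: 1 + 1 = 2
Species C: 1 + 2 = 3
Species D: 1 + 2 = 3
Species E: 1 + (0.3×2 + 0.7×1) = 2.3
Species F: 1 + 3 = 4
Species G: 1 + (0.49×1 + 0.29×2.3 + 0.22×4) = 3.037
Species H: 1 + 4 = 5

5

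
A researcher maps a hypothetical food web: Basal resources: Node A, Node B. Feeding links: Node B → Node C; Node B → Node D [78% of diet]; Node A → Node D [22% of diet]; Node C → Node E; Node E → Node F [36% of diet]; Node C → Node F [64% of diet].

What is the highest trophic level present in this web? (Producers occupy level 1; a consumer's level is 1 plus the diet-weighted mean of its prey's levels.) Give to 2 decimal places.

Node C: 1 + 1 = 2
Node D: 1 + (0.78×1 + 0.22×1) = 2
Node E: 1 + 2 = 3
Node F: 1 + (0.36×3 + 0.64×2) = 3.36

3.36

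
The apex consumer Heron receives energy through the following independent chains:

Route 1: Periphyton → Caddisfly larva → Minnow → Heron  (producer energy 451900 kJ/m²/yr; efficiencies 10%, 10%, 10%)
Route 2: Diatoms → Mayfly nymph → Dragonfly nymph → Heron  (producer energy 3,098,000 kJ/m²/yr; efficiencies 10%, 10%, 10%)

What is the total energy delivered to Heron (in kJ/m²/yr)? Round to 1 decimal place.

3549.9 kJ/m²/yr

Route 1: 451900 × 0.1 × 0.1 × 0.1 = 451.9 kJ/m²/yr
Route 2: 3098000 × 0.1 × 0.1 × 0.1 = 3098 kJ/m²/yr
Total at Heron: 451.9 + 3098 = 3549.9 kJ/m²/yr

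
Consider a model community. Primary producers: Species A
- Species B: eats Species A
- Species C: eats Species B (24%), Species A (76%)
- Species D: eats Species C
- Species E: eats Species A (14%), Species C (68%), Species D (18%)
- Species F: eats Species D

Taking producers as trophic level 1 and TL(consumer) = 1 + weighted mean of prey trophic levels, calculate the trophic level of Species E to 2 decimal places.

Species B: 1 + 1 = 2
Species C: 1 + (0.24×2 + 0.76×1) = 2.24
Species D: 1 + 2.24 = 3.24
Species E: 1 + (0.14×1 + 0.68×2.24 + 0.18×3.24) = 3.2464
Species F: 1 + 3.24 = 4.24

3.25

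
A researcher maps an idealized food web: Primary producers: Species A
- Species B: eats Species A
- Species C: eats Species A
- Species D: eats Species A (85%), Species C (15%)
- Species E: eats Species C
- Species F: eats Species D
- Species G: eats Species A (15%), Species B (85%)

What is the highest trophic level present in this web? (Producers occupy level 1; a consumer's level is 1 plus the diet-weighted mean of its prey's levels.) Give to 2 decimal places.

3.15

Species B: 1 + 1 = 2
Species C: 1 + 1 = 2
Species D: 1 + (0.85×1 + 0.15×2) = 2.15
Species E: 1 + 2 = 3
Species F: 1 + 2.15 = 3.15
Species G: 1 + (0.15×1 + 0.85×2) = 2.85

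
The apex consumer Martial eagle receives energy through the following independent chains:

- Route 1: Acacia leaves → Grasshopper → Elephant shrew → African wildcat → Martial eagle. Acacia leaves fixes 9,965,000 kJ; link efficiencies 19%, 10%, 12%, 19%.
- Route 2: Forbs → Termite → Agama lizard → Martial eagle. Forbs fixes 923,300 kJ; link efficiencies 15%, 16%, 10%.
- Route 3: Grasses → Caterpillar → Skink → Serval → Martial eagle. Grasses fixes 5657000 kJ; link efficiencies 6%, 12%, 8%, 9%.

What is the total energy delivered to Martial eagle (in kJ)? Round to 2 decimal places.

6826.02 kJ

Route 1: 9965000 × 0.19 × 0.1 × 0.12 × 0.19 = 4316.838 kJ
Route 2: 923300 × 0.15 × 0.16 × 0.1 = 2215.92 kJ
Route 3: 5657000 × 0.06 × 0.12 × 0.08 × 0.09 = 293.25888 kJ
Total at Martial eagle: 4316.838 + 2215.92 + 293.25888 = 6826.01688 kJ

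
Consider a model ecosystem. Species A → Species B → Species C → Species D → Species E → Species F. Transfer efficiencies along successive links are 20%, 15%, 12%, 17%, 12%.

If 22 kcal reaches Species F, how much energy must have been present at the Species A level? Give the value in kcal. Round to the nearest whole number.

Cumulative transfer efficiency: 0.2 × 0.15 × 0.12 × 0.17 × 0.12 = 0.00007344
Species A energy = 22 / 0.00007344 = 299564 kcal

299564 kcal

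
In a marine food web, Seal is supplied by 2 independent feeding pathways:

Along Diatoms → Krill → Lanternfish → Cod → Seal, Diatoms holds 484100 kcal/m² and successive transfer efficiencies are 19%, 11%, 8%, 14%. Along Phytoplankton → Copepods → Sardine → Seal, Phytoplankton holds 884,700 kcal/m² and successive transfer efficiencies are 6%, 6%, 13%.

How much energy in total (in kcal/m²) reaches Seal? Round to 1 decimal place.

527.4 kcal/m²

Via Diatoms: 484100 × 0.19 × 0.11 × 0.08 × 0.14 = 113.318128 kcal/m²
Via Phytoplankton: 884700 × 0.06 × 0.06 × 0.13 = 414.0396 kcal/m²
Total at Seal: 113.318128 + 414.0396 = 527.357728 kcal/m²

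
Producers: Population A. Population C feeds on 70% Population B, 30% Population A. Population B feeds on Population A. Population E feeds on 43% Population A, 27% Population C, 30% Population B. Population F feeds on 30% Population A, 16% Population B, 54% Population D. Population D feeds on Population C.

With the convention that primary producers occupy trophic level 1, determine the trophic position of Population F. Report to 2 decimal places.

Population B: 1 + 1 = 2
Population C: 1 + (0.7×2 + 0.3×1) = 2.7
Population D: 1 + 2.7 = 3.7
Population E: 1 + (0.43×1 + 0.27×2.7 + 0.3×2) = 2.759
Population F: 1 + (0.3×1 + 0.16×2 + 0.54×3.7) = 3.618

3.62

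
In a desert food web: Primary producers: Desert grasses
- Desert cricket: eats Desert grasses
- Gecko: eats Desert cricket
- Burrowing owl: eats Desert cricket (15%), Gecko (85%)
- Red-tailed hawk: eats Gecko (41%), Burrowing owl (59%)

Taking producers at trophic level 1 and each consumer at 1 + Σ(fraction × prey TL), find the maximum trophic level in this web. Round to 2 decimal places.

Desert cricket: 1 + 1 = 2
Gecko: 1 + 2 = 3
Burrowing owl: 1 + (0.15×2 + 0.85×3) = 3.85
Red-tailed hawk: 1 + (0.41×3 + 0.59×3.85) = 4.5015

4.50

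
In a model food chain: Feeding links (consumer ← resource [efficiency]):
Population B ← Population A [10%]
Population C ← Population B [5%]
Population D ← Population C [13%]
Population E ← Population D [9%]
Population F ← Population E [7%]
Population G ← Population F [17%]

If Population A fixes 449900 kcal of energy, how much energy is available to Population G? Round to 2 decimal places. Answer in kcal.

Population B: 449900 × 0.1 = 44990 kcal
Population C: 44990 × 0.05 = 2249.5 kcal
Population D: 2249.5 × 0.13 = 292.435 kcal
Population E: 292.435 × 0.09 = 26.31915 kcal
Population F: 26.31915 × 0.07 = 1.8423405 kcal
Population G: 1.8423405 × 0.17 = 0.313197885 kcal

0.31 kcal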